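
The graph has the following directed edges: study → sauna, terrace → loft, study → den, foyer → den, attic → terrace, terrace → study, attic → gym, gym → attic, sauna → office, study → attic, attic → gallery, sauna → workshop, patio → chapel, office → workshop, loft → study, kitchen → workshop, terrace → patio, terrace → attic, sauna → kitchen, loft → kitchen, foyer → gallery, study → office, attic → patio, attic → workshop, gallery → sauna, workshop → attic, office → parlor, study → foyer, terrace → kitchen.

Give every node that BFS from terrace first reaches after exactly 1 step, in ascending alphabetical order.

attic, kitchen, loft, patio, study

Level 0: terrace
Level 1: attic, kitchen, loft, patio, study
Level 2: chapel, den, foyer, gallery, gym, office, sauna, workshop
Level 3: parlor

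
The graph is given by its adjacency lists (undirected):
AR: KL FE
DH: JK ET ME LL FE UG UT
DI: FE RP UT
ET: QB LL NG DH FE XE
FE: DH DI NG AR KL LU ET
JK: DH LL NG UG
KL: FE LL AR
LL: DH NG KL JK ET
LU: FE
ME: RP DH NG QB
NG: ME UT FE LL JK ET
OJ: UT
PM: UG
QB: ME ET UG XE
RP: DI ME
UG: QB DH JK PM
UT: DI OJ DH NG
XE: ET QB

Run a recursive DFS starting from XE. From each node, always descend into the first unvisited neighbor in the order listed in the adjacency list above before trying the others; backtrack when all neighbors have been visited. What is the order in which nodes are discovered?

XE ET QB ME RP DI FE DH JK LL NG UT OJ KL AR UG PM LU

Visit XE
XE → ET
ET → QB
QB → ME
ME → RP
RP → DI
DI → FE
FE → DH
DH → JK
JK → LL
LL → NG
NG → UT
UT → OJ
LL → KL
KL → AR
JK → UG
UG → PM
FE → LU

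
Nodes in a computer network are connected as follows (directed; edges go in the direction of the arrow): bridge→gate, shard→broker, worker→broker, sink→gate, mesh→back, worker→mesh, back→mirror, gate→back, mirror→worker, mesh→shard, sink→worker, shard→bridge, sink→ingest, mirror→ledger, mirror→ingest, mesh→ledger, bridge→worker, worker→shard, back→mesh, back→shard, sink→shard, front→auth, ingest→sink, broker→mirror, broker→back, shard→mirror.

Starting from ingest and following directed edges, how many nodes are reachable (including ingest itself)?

11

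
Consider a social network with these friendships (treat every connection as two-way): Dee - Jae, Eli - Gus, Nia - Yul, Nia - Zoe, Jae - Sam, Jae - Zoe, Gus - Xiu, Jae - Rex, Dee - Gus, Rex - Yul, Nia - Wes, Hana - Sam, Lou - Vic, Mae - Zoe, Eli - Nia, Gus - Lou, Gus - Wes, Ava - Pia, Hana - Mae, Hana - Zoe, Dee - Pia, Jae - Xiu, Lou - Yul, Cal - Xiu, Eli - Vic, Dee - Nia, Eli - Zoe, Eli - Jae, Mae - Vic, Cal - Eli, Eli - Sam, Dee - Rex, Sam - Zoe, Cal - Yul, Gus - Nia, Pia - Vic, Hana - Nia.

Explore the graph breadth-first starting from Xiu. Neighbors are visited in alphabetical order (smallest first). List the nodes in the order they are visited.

Xiu -> Cal -> Gus -> Jae -> Eli -> Yul -> Dee -> Lou -> Nia -> Wes -> Rex -> Sam -> Zoe -> Vic -> Pia -> Hana -> Mae -> Ava

Visit Xiu; enqueue Cal, Gus, Jae → queue [Cal, Gus, Jae]
Visit Cal; enqueue Eli, Yul → queue [Gus, Jae, Eli, Yul]
Visit Gus; enqueue Dee, Lou, Nia, Wes → queue [Jae, Eli, Yul, Dee, Lou, Nia, Wes]
Visit Jae; enqueue Rex, Sam, Zoe → queue [Eli, Yul, Dee, Lou, Nia, Wes, Rex, Sam, Zoe]
Visit Eli; enqueue Vic → queue [Yul, Dee, Lou, Nia, Wes, Rex, Sam, Zoe, Vic]
Visit Yul → queue [Dee, Lou, Nia, Wes, Rex, Sam, Zoe, Vic]
Visit Dee; enqueue Pia → queue [Lou, Nia, Wes, Rex, Sam, Zoe, Vic, Pia]
Visit Lou → queue [Nia, Wes, Rex, Sam, Zoe, Vic, Pia]
Visit Nia; enqueue Hana → queue [Wes, Rex, Sam, Zoe, Vic, Pia, Hana]
Visit Wes → queue [Rex, Sam, Zoe, Vic, Pia, Hana]
Visit Rex → queue [Sam, Zoe, Vic, Pia, Hana]
Visit Sam → queue [Zoe, Vic, Pia, Hana]
Visit Zoe; enqueue Mae → queue [Vic, Pia, Hana, Mae]
Visit Vic → queue [Pia, Hana, Mae]
Visit Pia; enqueue Ava → queue [Hana, Mae, Ava]
Visit Hana → queue [Mae, Ava]
Visit Mae → queue [Ava]
Visit Ava → queue []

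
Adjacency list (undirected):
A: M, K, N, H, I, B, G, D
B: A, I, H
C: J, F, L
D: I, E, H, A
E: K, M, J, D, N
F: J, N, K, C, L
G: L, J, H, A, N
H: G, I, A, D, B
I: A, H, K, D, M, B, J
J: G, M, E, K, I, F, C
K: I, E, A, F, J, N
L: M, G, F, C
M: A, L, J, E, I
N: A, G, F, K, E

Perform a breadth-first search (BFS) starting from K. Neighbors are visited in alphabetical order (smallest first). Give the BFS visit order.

K -> A -> E -> F -> I -> J -> N -> B -> D -> G -> H -> M -> C -> L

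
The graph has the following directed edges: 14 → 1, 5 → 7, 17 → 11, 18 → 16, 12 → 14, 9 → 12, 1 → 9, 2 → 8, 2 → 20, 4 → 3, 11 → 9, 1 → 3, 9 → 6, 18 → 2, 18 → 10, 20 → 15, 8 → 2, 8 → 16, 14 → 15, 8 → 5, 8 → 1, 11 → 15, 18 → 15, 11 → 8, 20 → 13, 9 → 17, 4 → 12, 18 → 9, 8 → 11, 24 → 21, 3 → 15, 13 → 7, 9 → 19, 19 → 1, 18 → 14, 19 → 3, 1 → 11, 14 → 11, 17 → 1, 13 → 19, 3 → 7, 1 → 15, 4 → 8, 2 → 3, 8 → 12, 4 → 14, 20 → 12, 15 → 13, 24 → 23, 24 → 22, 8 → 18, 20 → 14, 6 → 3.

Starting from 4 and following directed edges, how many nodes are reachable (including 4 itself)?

20

BFS from 4 visits: 4, 14, 12, 8, 3, 15, 11, 1, 18, 16, 5, 2, 7, 13, 9, 10, 20, 19, 17, 6
Reachable nodes: 20 of 24 total.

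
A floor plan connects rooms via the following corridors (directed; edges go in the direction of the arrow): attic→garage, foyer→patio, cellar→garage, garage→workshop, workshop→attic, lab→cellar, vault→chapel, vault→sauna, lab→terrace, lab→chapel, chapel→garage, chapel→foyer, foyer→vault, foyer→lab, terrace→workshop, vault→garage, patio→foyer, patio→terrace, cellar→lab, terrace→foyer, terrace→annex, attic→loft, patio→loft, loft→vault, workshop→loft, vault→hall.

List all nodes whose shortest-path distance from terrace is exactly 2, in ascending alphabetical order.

Level 0: terrace
Level 1: annex, foyer, workshop
Level 2: attic, lab, loft, patio, vault
Level 3: cellar, chapel, garage, hall, sauna

attic, lab, loft, patio, vault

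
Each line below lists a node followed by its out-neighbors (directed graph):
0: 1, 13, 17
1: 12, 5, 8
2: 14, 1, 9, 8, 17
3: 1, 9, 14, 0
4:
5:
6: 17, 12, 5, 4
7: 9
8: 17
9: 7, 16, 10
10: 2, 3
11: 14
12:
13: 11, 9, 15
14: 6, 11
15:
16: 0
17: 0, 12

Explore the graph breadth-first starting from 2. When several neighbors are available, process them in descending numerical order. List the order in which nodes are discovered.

2, 17, 14, 9, 8, 1, 12, 0, 11, 6, 16, 10, 7, 5, 13, 4, 3, 15

Visit 2; enqueue 17, 14, 9, 8, 1 → queue [17, 14, 9, 8, 1]
Visit 17; enqueue 12, 0 → queue [14, 9, 8, 1, 12, 0]
Visit 14; enqueue 11, 6 → queue [9, 8, 1, 12, 0, 11, 6]
Visit 9; enqueue 16, 10, 7 → queue [8, 1, 12, 0, 11, 6, 16, 10, 7]
Visit 8 → queue [1, 12, 0, 11, 6, 16, 10, 7]
Visit 1; enqueue 5 → queue [12, 0, 11, 6, 16, 10, 7, 5]
Visit 12 → queue [0, 11, 6, 16, 10, 7, 5]
Visit 0; enqueue 13 → queue [11, 6, 16, 10, 7, 5, 13]
Visit 11 → queue [6, 16, 10, 7, 5, 13]
Visit 6; enqueue 4 → queue [16, 10, 7, 5, 13, 4]
Visit 16 → queue [10, 7, 5, 13, 4]
Visit 10; enqueue 3 → queue [7, 5, 13, 4, 3]
Visit 7 → queue [5, 13, 4, 3]
Visit 5 → queue [13, 4, 3]
Visit 13; enqueue 15 → queue [4, 3, 15]
Visit 4 → queue [3, 15]
Visit 3 → queue [15]
Visit 15 → queue []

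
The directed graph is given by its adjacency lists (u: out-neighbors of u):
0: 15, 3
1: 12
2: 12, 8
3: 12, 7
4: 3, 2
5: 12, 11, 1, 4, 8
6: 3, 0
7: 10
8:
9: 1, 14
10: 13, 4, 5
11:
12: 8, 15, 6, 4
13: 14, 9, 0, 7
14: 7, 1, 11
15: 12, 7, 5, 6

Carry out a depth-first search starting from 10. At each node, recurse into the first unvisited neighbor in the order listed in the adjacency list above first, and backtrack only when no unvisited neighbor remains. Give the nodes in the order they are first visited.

10 → 13 → 14 → 7 → 1 → 12 → 8 → 15 → 5 → 11 → 4 → 3 → 2 → 6 → 0 → 9

Visit 10
10 → 13
13 → 14
14 → 7
14 → 1
1 → 12
12 → 8
12 → 15
15 → 5
5 → 11
5 → 4
4 → 3
4 → 2
15 → 6
6 → 0
13 → 9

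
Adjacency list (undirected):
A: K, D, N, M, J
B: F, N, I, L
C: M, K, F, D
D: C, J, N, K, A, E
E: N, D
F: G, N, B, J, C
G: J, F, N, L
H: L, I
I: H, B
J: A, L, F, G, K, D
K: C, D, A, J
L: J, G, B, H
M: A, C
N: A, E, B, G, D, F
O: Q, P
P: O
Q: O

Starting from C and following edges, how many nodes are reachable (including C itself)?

14

BFS from C visits: C, M, K, F, D, A, J, N, G, B, E, L, I, H
Reachable nodes: 14 of 17 total.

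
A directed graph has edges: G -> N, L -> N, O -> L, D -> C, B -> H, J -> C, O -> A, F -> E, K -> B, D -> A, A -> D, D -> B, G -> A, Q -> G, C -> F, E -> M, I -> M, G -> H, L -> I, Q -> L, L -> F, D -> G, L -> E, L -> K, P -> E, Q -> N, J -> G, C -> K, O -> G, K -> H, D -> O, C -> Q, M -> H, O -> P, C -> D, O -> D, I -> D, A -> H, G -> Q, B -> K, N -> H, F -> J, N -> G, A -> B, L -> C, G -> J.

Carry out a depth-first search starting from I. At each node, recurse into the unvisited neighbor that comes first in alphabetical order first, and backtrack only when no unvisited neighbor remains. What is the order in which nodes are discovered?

I → D → A → B → H → K → C → F → E → M → J → G → N → Q → L → O → P

Visit I
I → D
D → A
A → B
B → H
B → K
D → C
C → F
F → E
E → M
F → J
J → G
G → N
G → Q
Q → L
D → O
O → P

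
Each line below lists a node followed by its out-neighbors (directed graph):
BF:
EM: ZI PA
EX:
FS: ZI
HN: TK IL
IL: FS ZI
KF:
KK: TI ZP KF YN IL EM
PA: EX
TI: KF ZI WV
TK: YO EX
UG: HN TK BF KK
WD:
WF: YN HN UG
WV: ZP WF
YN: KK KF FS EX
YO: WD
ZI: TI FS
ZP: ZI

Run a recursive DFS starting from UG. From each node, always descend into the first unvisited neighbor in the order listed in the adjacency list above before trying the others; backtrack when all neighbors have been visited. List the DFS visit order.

UG HN TK YO WD EX IL FS ZI TI KF WV ZP WF YN KK EM PA BF

Visit UG
UG → HN
HN → TK
TK → YO
YO → WD
TK → EX
HN → IL
IL → FS
FS → ZI
ZI → TI
TI → KF
TI → WV
WV → ZP
WV → WF
WF → YN
YN → KK
KK → EM
EM → PA
UG → BF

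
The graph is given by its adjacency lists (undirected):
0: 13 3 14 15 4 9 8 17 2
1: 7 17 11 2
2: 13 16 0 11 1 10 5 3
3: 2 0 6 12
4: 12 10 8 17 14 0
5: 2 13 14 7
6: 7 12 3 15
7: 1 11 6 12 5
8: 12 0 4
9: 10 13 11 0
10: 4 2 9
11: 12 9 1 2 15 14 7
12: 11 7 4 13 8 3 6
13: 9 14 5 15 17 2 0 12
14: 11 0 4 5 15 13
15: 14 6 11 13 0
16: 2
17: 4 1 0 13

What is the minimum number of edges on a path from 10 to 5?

Level 0: 10
Level 1: 2, 4, 9
Level 2: 0, 1, 3, 5, 8, 11, 12, 13, 14, 16, 17
Level 3: 6, 7, 15
5 first appears at level 2.

2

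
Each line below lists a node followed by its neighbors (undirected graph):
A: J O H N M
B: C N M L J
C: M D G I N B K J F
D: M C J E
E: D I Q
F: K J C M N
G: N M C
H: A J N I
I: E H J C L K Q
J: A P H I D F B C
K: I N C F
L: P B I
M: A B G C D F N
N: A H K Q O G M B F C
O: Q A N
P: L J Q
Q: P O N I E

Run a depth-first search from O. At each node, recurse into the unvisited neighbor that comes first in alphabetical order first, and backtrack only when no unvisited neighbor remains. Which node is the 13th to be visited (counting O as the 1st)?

Visit O
O → A
A → H
H → I
I → C
C → B
B → J
J → D
D → E
E → Q
Q → N
N → F
F → K
F → M
M → G
Q → P
P → L

Visit order: O, A, H, I, C, B, J, D, E, Q, N, F, K, M, G, P, L

K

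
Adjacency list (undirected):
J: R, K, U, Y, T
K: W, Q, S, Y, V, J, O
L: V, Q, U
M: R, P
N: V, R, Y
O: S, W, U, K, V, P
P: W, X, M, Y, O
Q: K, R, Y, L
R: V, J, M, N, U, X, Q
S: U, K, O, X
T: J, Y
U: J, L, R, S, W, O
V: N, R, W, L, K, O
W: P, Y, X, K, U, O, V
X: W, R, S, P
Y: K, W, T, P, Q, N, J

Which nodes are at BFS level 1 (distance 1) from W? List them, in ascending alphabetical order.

K, O, P, U, V, X, Y

Level 0: W
Level 1: K, O, P, U, V, X, Y
Level 2: J, L, M, N, Q, R, S, T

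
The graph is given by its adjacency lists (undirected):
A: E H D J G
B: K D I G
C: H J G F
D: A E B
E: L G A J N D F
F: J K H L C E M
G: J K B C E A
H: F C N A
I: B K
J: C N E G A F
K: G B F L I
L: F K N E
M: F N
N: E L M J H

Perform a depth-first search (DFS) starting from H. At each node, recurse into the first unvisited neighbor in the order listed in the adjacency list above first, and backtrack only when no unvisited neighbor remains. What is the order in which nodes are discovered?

Visit H
H → F
F → J
J → C
C → G
G → K
K → B
B → D
D → A
A → E
E → L
L → N
N → M
B → I

H -> F -> J -> C -> G -> K -> B -> D -> A -> E -> L -> N -> M -> I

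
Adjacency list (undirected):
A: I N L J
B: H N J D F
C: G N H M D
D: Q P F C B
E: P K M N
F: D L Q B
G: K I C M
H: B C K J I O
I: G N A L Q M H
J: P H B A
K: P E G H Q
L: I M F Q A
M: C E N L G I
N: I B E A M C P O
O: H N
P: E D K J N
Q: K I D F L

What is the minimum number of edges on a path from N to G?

Level 0: N
Level 1: A, B, C, E, I, M, O, P
Level 2: D, F, G, H, J, K, L, Q
G first appears at level 2.

2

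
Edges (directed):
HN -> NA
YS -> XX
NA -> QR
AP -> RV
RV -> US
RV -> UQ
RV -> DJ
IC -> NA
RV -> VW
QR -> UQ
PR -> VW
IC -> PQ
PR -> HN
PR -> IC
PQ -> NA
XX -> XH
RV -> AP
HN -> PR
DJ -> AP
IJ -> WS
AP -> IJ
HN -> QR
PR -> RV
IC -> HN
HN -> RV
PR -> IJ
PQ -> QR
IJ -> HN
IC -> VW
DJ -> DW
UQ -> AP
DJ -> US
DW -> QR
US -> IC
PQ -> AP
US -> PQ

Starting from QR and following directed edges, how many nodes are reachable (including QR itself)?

15

BFS from QR visits: QR, UQ, AP, RV, IJ, VW, US, DJ, WS, HN, PQ, IC, DW, PR, NA
Reachable nodes: 15 of 18 total.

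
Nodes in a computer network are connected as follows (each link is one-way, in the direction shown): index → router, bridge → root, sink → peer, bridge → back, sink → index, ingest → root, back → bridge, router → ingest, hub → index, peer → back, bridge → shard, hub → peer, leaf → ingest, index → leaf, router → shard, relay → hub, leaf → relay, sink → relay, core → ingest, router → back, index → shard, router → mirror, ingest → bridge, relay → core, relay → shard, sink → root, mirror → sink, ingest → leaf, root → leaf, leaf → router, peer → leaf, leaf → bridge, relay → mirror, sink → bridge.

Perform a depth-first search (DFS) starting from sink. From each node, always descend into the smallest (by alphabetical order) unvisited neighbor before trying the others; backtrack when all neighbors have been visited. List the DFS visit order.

sink -> bridge -> back -> root -> leaf -> ingest -> relay -> core -> hub -> index -> router -> mirror -> shard -> peer

Visit sink
sink → bridge
bridge → back
bridge → root
root → leaf
leaf → ingest
leaf → relay
relay → core
relay → hub
hub → index
index → router
router → mirror
router → shard
hub → peer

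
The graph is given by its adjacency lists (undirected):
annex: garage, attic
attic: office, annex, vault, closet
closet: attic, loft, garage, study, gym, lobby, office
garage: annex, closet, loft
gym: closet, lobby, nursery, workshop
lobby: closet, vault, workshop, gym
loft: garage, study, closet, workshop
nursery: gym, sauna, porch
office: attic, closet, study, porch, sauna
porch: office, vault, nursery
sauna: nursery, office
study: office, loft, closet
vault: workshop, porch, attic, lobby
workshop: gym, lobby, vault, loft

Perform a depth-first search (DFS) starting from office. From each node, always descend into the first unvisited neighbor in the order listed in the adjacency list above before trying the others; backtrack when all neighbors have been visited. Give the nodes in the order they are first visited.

office attic annex garage closet loft study workshop gym lobby vault porch nursery sauna

Visit office
office → attic
attic → annex
annex → garage
garage → closet
closet → loft
loft → study
loft → workshop
workshop → gym
gym → lobby
lobby → vault
vault → porch
porch → nursery
nursery → sauna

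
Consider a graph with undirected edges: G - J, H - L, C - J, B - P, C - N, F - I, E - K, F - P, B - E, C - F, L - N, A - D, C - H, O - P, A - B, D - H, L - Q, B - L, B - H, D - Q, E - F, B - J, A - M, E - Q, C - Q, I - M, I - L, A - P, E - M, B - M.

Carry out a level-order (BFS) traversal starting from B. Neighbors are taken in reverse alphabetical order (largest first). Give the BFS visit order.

B → P → M → L → J → H → E → A → O → F → I → Q → N → G → C → D → K

Visit B; enqueue P, M, L, J, H, E, A → queue [P, M, L, J, H, E, A]
Visit P; enqueue O, F → queue [M, L, J, H, E, A, O, F]
Visit M; enqueue I → queue [L, J, H, E, A, O, F, I]
Visit L; enqueue Q, N → queue [J, H, E, A, O, F, I, Q, N]
Visit J; enqueue G, C → queue [H, E, A, O, F, I, Q, N, G, C]
Visit H; enqueue D → queue [E, A, O, F, I, Q, N, G, C, D]
Visit E; enqueue K → queue [A, O, F, I, Q, N, G, C, D, K]
Visit A → queue [O, F, I, Q, N, G, C, D, K]
Visit O → queue [F, I, Q, N, G, C, D, K]
Visit F → queue [I, Q, N, G, C, D, K]
Visit I → queue [Q, N, G, C, D, K]
Visit Q → queue [N, G, C, D, K]
Visit N → queue [G, C, D, K]
Visit G → queue [C, D, K]
Visit C → queue [D, K]
Visit D → queue [K]
Visit K → queue []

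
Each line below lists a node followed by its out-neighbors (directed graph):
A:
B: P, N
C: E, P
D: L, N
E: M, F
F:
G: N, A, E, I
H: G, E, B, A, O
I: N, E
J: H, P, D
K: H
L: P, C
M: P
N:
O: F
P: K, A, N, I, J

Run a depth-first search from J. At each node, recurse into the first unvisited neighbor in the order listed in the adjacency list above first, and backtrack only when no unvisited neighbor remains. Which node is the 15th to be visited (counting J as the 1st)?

L

Visit J
J → H
H → G
G → N
G → A
G → E
E → M
M → P
P → K
P → I
E → F
H → B
H → O
J → D
D → L
L → C

Visit order: J, H, G, N, A, E, M, P, K, I, F, B, O, D, L, C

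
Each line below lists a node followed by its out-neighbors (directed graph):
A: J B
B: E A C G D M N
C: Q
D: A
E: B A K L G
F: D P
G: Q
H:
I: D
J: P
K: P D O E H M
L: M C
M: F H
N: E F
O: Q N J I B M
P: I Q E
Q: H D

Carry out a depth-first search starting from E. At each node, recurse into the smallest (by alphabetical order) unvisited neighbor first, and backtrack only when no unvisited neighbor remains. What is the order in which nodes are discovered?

E, A, B, C, Q, D, H, G, M, F, P, I, N, J, K, O, L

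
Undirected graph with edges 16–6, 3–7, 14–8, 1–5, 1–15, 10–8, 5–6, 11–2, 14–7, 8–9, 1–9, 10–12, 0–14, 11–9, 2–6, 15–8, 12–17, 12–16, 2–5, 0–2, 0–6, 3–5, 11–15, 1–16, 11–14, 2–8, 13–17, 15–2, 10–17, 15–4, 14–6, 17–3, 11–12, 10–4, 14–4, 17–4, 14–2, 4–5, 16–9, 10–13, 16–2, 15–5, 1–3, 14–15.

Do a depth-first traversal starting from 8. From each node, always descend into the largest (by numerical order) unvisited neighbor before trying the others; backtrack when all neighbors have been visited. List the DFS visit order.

Visit 8
8 → 15
15 → 14
14 → 11
11 → 12
12 → 17
17 → 13
13 → 10
10 → 4
4 → 5
5 → 6
6 → 16
16 → 9
9 → 1
1 → 3
3 → 7
16 → 2
2 → 0

8 → 15 → 14 → 11 → 12 → 17 → 13 → 10 → 4 → 5 → 6 → 16 → 9 → 1 → 3 → 7 → 2 → 0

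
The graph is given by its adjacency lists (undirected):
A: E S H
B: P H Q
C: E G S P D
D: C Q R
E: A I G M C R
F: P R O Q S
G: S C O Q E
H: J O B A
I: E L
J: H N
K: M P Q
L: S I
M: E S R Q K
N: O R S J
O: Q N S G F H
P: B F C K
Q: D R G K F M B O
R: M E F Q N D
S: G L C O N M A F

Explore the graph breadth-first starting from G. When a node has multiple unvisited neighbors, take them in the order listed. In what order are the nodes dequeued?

Visit G; enqueue S, C, O, Q, E → queue [S, C, O, Q, E]
Visit S; enqueue L, N, M, A, F → queue [C, O, Q, E, L, N, M, A, F]
Visit C; enqueue P, D → queue [O, Q, E, L, N, M, A, F, P, D]
Visit O; enqueue H → queue [Q, E, L, N, M, A, F, P, D, H]
Visit Q; enqueue R, K, B → queue [E, L, N, M, A, F, P, D, H, R, K, B]
Visit E; enqueue I → queue [L, N, M, A, F, P, D, H, R, K, B, I]
Visit L → queue [N, M, A, F, P, D, H, R, K, B, I]
Visit N; enqueue J → queue [M, A, F, P, D, H, R, K, B, I, J]
Visit M → queue [A, F, P, D, H, R, K, B, I, J]
Visit A → queue [F, P, D, H, R, K, B, I, J]
Visit F → queue [P, D, H, R, K, B, I, J]
Visit P → queue [D, H, R, K, B, I, J]
Visit D → queue [H, R, K, B, I, J]
Visit H → queue [R, K, B, I, J]
Visit R → queue [K, B, I, J]
Visit K → queue [B, I, J]
Visit B → queue [I, J]
Visit I → queue [J]
Visit J → queue []

G -> S -> C -> O -> Q -> E -> L -> N -> M -> A -> F -> P -> D -> H -> R -> K -> B -> I -> J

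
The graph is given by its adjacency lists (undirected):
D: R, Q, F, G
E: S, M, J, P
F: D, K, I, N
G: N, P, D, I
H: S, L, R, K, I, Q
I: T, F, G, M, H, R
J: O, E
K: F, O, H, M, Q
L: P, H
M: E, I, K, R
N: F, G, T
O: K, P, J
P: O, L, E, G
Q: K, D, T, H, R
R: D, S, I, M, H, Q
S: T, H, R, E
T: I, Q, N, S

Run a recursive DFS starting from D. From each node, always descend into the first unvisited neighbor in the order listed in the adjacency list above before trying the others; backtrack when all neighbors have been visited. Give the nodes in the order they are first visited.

Visit D
D → R
R → S
S → T
T → I
I → F
F → K
K → O
O → P
P → L
L → H
H → Q
P → E
E → M
E → J
P → G
G → N

D R S T I F K O P L H Q E M J G N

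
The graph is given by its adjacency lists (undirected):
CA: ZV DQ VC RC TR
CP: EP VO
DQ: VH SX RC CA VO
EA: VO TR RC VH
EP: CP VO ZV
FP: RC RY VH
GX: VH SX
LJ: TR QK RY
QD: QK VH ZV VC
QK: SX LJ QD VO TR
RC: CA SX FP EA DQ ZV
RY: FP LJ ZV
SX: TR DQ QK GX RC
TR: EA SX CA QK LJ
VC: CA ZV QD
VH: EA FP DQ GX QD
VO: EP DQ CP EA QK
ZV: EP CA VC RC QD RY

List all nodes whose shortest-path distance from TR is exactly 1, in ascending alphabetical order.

Level 0: TR
Level 1: CA, EA, LJ, QK, SX
Level 2: DQ, GX, QD, RC, RY, VC, VH, VO, ZV
Level 3: CP, EP, FP

CA, EA, LJ, QK, SX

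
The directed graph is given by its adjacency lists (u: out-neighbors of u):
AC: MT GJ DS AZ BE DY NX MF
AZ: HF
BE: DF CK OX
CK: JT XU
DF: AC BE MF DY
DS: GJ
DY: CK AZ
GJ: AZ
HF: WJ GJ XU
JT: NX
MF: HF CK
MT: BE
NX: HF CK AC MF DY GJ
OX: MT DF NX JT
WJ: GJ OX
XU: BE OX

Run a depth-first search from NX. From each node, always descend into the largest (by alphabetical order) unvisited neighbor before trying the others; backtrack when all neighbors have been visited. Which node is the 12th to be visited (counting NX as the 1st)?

AZ

Visit NX
NX → MF
MF → HF
HF → XU
XU → OX
OX → MT
MT → BE
BE → DF
DF → DY
DY → CK
CK → JT
DY → AZ
DF → AC
AC → GJ
AC → DS
HF → WJ

Visit order: NX, MF, HF, XU, OX, MT, BE, DF, DY, CK, JT, AZ, AC, GJ, DS, WJ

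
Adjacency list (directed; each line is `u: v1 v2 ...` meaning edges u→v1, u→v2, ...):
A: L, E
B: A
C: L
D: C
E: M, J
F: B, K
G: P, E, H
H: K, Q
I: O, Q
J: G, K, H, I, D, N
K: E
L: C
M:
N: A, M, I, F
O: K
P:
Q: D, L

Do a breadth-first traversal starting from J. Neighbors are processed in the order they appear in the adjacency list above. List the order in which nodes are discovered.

Visit J; enqueue G, K, H, I, D, N → queue [G, K, H, I, D, N]
Visit G; enqueue P, E → queue [K, H, I, D, N, P, E]
Visit K → queue [H, I, D, N, P, E]
Visit H; enqueue Q → queue [I, D, N, P, E, Q]
Visit I; enqueue O → queue [D, N, P, E, Q, O]
Visit D; enqueue C → queue [N, P, E, Q, O, C]
Visit N; enqueue A, M, F → queue [P, E, Q, O, C, A, M, F]
Visit P → queue [E, Q, O, C, A, M, F]
Visit E → queue [Q, O, C, A, M, F]
Visit Q; enqueue L → queue [O, C, A, M, F, L]
Visit O → queue [C, A, M, F, L]
Visit C → queue [A, M, F, L]
Visit A → queue [M, F, L]
Visit M → queue [F, L]
Visit F; enqueue B → queue [L, B]
Visit L → queue [B]
Visit B → queue []

J, G, K, H, I, D, N, P, E, Q, O, C, A, M, F, L, B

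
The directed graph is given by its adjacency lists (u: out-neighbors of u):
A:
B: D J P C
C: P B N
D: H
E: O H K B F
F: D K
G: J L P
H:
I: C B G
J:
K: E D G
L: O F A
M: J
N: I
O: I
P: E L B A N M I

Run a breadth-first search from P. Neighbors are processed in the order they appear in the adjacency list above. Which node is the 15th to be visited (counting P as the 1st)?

Visit P; enqueue E, L, B, A, N, M, I → queue [E, L, B, A, N, M, I]
Visit E; enqueue O, H, K, F → queue [L, B, A, N, M, I, O, H, K, F]
Visit L → queue [B, A, N, M, I, O, H, K, F]
Visit B; enqueue D, J, C → queue [A, N, M, I, O, H, K, F, D, J, C]
Visit A → queue [N, M, I, O, H, K, F, D, J, C]
Visit N → queue [M, I, O, H, K, F, D, J, C]
Visit M → queue [I, O, H, K, F, D, J, C]
Visit I; enqueue G → queue [O, H, K, F, D, J, C, G]
Visit O → queue [H, K, F, D, J, C, G]
Visit H → queue [K, F, D, J, C, G]
Visit K → queue [F, D, J, C, G]
Visit F → queue [D, J, C, G]
Visit D → queue [J, C, G]
Visit J → queue [C, G]
Visit C → queue [G]
Visit G → queue []

Visit order: P, E, L, B, A, N, M, I, O, H, K, F, D, J, C, G

C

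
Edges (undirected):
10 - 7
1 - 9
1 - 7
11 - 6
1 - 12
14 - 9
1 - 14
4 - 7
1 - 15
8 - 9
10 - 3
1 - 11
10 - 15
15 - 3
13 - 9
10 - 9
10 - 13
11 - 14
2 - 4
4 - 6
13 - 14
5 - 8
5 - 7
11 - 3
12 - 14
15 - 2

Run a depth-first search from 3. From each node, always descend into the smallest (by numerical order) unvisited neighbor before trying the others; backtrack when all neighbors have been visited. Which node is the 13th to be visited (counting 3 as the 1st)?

Visit 3
3 → 10
10 → 7
7 → 1
1 → 9
9 → 8
8 → 5
9 → 13
13 → 14
14 → 11
11 → 6
6 → 4
4 → 2
2 → 15
14 → 12

Visit order: 3, 10, 7, 1, 9, 8, 5, 13, 14, 11, 6, 4, 2, 15, 12

2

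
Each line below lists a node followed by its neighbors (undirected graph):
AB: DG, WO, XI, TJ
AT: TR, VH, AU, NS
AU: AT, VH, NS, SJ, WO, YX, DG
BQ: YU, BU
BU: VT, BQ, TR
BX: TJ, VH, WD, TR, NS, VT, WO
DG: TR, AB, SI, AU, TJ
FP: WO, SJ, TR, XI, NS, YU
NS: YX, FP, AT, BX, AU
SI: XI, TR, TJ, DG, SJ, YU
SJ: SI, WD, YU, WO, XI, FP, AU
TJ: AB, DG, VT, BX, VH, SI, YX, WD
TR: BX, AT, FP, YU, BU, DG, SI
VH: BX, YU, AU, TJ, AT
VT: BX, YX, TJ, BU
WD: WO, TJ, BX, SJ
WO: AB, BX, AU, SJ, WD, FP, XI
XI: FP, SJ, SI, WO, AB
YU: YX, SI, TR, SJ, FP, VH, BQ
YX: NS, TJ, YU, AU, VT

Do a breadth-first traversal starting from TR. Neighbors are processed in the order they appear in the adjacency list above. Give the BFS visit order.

TR, BX, AT, FP, YU, BU, DG, SI, TJ, VH, WD, NS, VT, WO, AU, SJ, XI, YX, BQ, AB

Visit TR; enqueue BX, AT, FP, YU, BU, DG, SI → queue [BX, AT, FP, YU, BU, DG, SI]
Visit BX; enqueue TJ, VH, WD, NS, VT, WO → queue [AT, FP, YU, BU, DG, SI, TJ, VH, WD, NS, VT, WO]
Visit AT; enqueue AU → queue [FP, YU, BU, DG, SI, TJ, VH, WD, NS, VT, WO, AU]
Visit FP; enqueue SJ, XI → queue [YU, BU, DG, SI, TJ, VH, WD, NS, VT, WO, AU, SJ, XI]
Visit YU; enqueue YX, BQ → queue [BU, DG, SI, TJ, VH, WD, NS, VT, WO, AU, SJ, XI, YX, BQ]
Visit BU → queue [DG, SI, TJ, VH, WD, NS, VT, WO, AU, SJ, XI, YX, BQ]
Visit DG; enqueue AB → queue [SI, TJ, VH, WD, NS, VT, WO, AU, SJ, XI, YX, BQ, AB]
Visit SI → queue [TJ, VH, WD, NS, VT, WO, AU, SJ, XI, YX, BQ, AB]
Visit TJ → queue [VH, WD, NS, VT, WO, AU, SJ, XI, YX, BQ, AB]
Visit VH → queue [WD, NS, VT, WO, AU, SJ, XI, YX, BQ, AB]
Visit WD → queue [NS, VT, WO, AU, SJ, XI, YX, BQ, AB]
Visit NS → queue [VT, WO, AU, SJ, XI, YX, BQ, AB]
Visit VT → queue [WO, AU, SJ, XI, YX, BQ, AB]
Visit WO → queue [AU, SJ, XI, YX, BQ, AB]
Visit AU → queue [SJ, XI, YX, BQ, AB]
Visit SJ → queue [XI, YX, BQ, AB]
Visit XI → queue [YX, BQ, AB]
Visit YX → queue [BQ, AB]
Visit BQ → queue [AB]
Visit AB → queue []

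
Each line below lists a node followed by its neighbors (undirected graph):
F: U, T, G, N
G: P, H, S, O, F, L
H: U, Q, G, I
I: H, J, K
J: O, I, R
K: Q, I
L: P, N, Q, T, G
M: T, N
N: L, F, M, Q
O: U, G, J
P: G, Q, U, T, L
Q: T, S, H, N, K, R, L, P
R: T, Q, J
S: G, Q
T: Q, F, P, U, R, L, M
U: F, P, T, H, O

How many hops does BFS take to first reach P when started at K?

Level 0: K
Level 1: I, Q
Level 2: H, J, L, N, P, R, S, T
Level 3: F, G, M, O, U
P first appears at level 2.

2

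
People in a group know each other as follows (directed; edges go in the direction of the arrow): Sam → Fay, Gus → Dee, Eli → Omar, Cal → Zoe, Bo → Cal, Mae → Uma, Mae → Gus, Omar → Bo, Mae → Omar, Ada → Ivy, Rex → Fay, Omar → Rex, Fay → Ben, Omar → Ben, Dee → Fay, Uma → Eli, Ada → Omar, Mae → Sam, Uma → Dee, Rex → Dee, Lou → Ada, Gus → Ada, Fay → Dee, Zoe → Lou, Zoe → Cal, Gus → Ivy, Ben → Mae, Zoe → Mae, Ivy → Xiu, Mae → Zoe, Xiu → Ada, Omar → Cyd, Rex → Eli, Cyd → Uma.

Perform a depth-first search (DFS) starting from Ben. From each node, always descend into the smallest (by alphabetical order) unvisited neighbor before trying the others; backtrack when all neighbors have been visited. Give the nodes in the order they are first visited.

Ben → Mae → Gus → Ada → Ivy → Xiu → Omar → Bo → Cal → Zoe → Lou → Cyd → Uma → Dee → Fay → Eli → Rex → Sam

Visit Ben
Ben → Mae
Mae → Gus
Gus → Ada
Ada → Ivy
Ivy → Xiu
Ada → Omar
Omar → Bo
Bo → Cal
Cal → Zoe
Zoe → Lou
Omar → Cyd
Cyd → Uma
Uma → Dee
Dee → Fay
Uma → Eli
Omar → Rex
Mae → Sam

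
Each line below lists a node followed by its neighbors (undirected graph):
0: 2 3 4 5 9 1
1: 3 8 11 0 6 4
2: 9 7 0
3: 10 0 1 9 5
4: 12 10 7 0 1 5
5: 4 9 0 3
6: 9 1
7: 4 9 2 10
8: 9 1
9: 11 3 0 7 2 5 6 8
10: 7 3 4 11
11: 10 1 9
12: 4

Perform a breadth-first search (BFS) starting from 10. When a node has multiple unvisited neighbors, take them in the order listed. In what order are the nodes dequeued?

10, 7, 3, 4, 11, 9, 2, 0, 1, 5, 12, 6, 8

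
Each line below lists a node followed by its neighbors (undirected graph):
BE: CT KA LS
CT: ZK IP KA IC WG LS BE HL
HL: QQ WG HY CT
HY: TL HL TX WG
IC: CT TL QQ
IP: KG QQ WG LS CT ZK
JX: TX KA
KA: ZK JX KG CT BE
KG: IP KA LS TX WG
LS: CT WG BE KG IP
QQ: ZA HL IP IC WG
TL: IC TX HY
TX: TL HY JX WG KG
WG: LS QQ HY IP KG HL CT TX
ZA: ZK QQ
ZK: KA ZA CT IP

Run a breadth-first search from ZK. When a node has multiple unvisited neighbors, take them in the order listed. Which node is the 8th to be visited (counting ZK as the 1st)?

BE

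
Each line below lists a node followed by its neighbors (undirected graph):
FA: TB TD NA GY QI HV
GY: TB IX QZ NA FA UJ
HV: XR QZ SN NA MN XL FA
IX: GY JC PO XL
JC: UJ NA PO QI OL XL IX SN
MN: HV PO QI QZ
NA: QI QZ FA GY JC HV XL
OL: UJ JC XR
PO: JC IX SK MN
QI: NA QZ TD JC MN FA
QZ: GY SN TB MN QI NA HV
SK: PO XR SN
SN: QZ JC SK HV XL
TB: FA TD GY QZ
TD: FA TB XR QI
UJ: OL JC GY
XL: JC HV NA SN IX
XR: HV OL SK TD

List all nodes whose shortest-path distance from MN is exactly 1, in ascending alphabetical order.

Level 0: MN
Level 1: HV, PO, QI, QZ
Level 2: FA, GY, IX, JC, NA, SK, SN, TB, TD, XL, XR
Level 3: OL, UJ

HV, PO, QI, QZ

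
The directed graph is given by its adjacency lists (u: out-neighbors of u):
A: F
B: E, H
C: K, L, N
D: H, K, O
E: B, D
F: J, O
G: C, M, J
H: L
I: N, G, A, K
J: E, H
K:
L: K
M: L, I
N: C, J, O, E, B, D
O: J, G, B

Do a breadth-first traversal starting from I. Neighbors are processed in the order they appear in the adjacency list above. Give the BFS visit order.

I → N → G → A → K → C → J → O → E → B → D → M → F → L → H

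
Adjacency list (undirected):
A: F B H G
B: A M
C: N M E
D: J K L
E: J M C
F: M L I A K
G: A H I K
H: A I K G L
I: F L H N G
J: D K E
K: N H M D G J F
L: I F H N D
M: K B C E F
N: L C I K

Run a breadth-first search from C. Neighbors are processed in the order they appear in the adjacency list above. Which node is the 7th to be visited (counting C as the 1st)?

K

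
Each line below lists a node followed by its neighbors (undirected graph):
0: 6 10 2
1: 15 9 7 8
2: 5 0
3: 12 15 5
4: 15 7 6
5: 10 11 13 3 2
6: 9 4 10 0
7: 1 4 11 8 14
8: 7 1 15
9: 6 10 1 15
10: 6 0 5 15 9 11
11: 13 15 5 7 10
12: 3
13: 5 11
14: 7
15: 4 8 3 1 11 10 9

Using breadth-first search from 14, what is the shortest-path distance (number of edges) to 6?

Level 0: 14
Level 1: 7
Level 2: 1, 4, 8, 11
Level 3: 5, 6, 9, 10, 13, 15
Level 4: 0, 2, 3
Level 5: 12
6 first appears at level 3.

3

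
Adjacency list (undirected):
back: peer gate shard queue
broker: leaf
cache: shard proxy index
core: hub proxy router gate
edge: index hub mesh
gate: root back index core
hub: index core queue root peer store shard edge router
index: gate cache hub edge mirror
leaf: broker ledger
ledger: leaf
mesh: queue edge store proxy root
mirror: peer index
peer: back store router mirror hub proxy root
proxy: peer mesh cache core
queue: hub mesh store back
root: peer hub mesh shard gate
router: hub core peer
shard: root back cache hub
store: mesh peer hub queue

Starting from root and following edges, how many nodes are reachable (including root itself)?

BFS from root visits: root, peer, hub, mesh, shard, gate, back, store, router, mirror, proxy, index, core, queue, edge, cache
Reachable nodes: 16 of 19 total.

16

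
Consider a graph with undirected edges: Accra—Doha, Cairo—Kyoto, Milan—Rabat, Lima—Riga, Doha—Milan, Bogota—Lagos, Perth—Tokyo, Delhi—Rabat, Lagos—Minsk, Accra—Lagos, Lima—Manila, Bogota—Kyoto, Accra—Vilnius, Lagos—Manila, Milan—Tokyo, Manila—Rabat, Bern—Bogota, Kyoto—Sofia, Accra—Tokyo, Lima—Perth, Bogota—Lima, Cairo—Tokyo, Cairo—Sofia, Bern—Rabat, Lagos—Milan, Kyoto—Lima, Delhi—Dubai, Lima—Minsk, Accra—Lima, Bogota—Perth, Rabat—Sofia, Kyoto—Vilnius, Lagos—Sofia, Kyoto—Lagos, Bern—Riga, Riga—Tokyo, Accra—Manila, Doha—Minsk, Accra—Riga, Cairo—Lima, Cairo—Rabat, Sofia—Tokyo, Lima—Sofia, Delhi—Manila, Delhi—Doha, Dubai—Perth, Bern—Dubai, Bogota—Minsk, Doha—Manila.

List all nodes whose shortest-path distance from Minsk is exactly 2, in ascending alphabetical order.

Accra, Bern, Cairo, Delhi, Kyoto, Manila, Milan, Perth, Riga, Sofia

Level 0: Minsk
Level 1: Bogota, Doha, Lagos, Lima
Level 2: Accra, Bern, Cairo, Delhi, Kyoto, Manila, Milan, Perth, Riga, Sofia
Level 3: Dubai, Rabat, Tokyo, Vilnius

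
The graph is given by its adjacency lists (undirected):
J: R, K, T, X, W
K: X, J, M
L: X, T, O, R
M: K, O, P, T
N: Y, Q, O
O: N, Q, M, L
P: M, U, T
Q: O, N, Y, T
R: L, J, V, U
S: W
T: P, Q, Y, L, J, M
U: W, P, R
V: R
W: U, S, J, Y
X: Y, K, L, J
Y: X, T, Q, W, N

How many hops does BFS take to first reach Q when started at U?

3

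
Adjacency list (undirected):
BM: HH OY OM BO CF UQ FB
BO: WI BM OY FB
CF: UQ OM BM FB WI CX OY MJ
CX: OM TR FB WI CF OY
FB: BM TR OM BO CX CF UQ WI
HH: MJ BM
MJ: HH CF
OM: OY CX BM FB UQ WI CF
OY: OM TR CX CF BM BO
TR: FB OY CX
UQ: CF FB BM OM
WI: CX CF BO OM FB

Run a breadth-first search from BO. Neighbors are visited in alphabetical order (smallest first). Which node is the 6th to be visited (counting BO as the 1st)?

Visit BO; enqueue BM, FB, OY, WI → queue [BM, FB, OY, WI]
Visit BM; enqueue CF, HH, OM, UQ → queue [FB, OY, WI, CF, HH, OM, UQ]
Visit FB; enqueue CX, TR → queue [OY, WI, CF, HH, OM, UQ, CX, TR]
Visit OY → queue [WI, CF, HH, OM, UQ, CX, TR]
Visit WI → queue [CF, HH, OM, UQ, CX, TR]
Visit CF; enqueue MJ → queue [HH, OM, UQ, CX, TR, MJ]
Visit HH → queue [OM, UQ, CX, TR, MJ]
Visit OM → queue [UQ, CX, TR, MJ]
Visit UQ → queue [CX, TR, MJ]
Visit CX → queue [TR, MJ]
Visit TR → queue [MJ]
Visit MJ → queue []

Visit order: BO, BM, FB, OY, WI, CF, HH, OM, UQ, CX, TR, MJ

CF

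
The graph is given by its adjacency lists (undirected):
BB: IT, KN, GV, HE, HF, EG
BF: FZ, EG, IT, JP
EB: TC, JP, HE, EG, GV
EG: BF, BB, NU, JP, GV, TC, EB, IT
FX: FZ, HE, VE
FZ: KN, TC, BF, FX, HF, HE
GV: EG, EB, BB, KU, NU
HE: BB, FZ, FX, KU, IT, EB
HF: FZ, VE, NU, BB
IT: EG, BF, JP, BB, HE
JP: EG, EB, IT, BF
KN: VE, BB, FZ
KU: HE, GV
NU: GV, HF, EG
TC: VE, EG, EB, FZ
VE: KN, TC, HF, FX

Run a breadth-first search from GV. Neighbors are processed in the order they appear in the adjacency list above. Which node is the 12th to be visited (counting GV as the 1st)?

KN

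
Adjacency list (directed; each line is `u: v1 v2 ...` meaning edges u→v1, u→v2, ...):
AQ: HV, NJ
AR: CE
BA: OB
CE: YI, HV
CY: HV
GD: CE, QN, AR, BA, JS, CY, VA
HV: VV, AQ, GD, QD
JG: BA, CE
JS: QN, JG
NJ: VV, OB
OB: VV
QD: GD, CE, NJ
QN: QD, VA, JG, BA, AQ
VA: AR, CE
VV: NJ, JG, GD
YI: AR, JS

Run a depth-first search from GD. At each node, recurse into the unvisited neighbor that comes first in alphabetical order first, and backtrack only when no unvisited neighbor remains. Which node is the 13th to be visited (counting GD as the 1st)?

Visit GD
GD → AR
AR → CE
CE → HV
HV → AQ
AQ → NJ
NJ → OB
OB → VV
VV → JG
JG → BA
HV → QD
CE → YI
YI → JS
JS → QN
QN → VA
GD → CY

Visit order: GD, AR, CE, HV, AQ, NJ, OB, VV, JG, BA, QD, YI, JS, QN, VA, CY

JS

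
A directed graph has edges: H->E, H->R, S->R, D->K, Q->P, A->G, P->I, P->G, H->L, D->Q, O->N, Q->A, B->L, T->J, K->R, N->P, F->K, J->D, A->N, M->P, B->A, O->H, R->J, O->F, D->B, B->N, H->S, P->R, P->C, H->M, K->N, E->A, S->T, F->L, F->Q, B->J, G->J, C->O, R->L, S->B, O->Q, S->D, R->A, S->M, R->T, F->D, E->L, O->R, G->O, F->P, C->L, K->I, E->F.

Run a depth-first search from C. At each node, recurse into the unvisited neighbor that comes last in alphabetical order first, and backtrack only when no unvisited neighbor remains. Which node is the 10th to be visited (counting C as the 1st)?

G

Visit C
C → O
O → R
R → T
T → J
J → D
D → Q
Q → P
P → I
P → G
Q → A
A → N
D → K
D → B
B → L
O → H
H → S
S → M
H → E
E → F

Visit order: C, O, R, T, J, D, Q, P, I, G, A, N, K, B, L, H, S, M, E, F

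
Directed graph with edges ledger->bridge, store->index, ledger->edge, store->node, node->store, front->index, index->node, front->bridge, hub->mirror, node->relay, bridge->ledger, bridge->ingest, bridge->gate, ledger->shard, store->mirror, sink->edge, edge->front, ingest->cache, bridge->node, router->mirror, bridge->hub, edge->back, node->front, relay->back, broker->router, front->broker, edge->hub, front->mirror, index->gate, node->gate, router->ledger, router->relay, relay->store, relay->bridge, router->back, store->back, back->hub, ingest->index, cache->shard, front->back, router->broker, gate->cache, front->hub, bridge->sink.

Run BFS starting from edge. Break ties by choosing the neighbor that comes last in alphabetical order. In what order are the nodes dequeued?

Visit edge; enqueue hub, front, back → queue [hub, front, back]
Visit hub; enqueue mirror → queue [front, back, mirror]
Visit front; enqueue index, broker, bridge → queue [back, mirror, index, broker, bridge]
Visit back → queue [mirror, index, broker, bridge]
Visit mirror → queue [index, broker, bridge]
Visit index; enqueue node, gate → queue [broker, bridge, node, gate]
Visit broker; enqueue router → queue [bridge, node, gate, router]
Visit bridge; enqueue sink, ledger, ingest → queue [node, gate, router, sink, ledger, ingest]
Visit node; enqueue store, relay → queue [gate, router, sink, ledger, ingest, store, relay]
Visit gate; enqueue cache → queue [router, sink, ledger, ingest, store, relay, cache]
Visit router → queue [sink, ledger, ingest, store, relay, cache]
Visit sink → queue [ledger, ingest, store, relay, cache]
Visit ledger; enqueue shard → queue [ingest, store, relay, cache, shard]
Visit ingest → queue [store, relay, cache, shard]
Visit store → queue [relay, cache, shard]
Visit relay → queue [cache, shard]
Visit cache → queue [shard]
Visit shard → queue []

edge → hub → front → back → mirror → index → broker → bridge → node → gate → router → sink → ledger → ingest → store → relay → cache → shard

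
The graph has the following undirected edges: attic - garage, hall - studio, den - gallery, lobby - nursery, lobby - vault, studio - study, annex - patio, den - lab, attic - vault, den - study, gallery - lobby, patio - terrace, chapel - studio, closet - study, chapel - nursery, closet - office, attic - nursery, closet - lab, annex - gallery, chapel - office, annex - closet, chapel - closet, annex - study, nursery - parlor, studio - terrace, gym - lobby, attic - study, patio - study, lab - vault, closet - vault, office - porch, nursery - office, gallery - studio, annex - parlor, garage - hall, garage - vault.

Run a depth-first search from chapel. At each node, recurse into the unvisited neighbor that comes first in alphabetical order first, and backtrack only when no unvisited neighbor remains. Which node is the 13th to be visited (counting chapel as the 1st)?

patio

Visit chapel
chapel → closet
closet → annex
annex → gallery
gallery → den
den → lab
lab → vault
vault → attic
attic → garage
garage → hall
hall → studio
studio → study
study → patio
patio → terrace
attic → nursery
nursery → lobby
lobby → gym
nursery → office
office → porch
nursery → parlor

Visit order: chapel, closet, annex, gallery, den, lab, vault, attic, garage, hall, studio, study, patio, terrace, nursery, lobby, gym, office, porch, parlor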